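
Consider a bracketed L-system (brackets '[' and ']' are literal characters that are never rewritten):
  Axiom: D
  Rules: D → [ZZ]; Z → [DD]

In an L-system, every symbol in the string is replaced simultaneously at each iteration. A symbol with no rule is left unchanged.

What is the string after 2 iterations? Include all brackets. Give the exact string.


Answer: [[DD][DD]]

Derivation:
Step 0: D
Step 1: [ZZ]
Step 2: [[DD][DD]]


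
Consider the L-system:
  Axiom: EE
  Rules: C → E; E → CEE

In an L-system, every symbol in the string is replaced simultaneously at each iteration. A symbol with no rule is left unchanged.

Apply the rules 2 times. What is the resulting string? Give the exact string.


Answer: ECEECEEECEECEE

Derivation:
Step 0: EE
Step 1: CEECEE
Step 2: ECEECEEECEECEE


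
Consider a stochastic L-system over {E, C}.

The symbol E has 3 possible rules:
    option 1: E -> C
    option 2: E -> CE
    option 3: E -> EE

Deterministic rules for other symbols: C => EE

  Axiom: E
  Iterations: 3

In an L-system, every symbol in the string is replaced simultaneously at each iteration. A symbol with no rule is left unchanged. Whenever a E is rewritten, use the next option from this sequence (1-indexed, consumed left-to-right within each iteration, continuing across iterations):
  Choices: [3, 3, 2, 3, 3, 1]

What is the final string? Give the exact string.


Step 0: E
Step 1: EE  (used choices [3])
Step 2: EECE  (used choices [3, 2])
Step 3: EEEEEEC  (used choices [3, 3, 1])

Answer: EEEEEEC


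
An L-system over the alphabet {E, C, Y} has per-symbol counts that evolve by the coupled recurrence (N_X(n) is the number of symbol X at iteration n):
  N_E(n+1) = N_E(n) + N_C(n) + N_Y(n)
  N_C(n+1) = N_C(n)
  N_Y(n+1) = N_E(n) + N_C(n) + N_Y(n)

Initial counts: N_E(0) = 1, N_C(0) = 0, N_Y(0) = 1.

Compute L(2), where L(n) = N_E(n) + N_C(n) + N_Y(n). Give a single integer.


Answer: 8

Derivation:
Step 0: N_E=1, N_C=0, N_Y=1, L=2
Step 1: N_E=2, N_C=0, N_Y=2, L=4
Step 2: N_E=4, N_C=0, N_Y=4, L=8


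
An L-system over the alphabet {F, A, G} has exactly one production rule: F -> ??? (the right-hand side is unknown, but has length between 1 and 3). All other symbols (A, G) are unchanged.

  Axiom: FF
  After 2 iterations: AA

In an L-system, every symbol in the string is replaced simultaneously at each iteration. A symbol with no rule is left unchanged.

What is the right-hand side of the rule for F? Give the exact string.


Answer: A

Derivation:
Trying F -> A:
  Step 0: FF
  Step 1: AA
  Step 2: AA
Matches the given result.


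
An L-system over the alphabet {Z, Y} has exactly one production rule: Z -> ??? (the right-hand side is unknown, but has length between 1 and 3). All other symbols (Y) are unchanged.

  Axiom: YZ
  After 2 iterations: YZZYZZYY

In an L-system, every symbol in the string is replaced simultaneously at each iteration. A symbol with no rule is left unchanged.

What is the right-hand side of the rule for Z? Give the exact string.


Trying Z -> ZZY:
  Step 0: YZ
  Step 1: YZZY
  Step 2: YZZYZZYY
Matches the given result.

Answer: ZZY


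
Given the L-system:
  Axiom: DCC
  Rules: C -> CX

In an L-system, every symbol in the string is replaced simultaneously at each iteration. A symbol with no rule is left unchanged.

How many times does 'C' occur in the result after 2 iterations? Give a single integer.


Answer: 2

Derivation:
Step 0: DCC  (2 'C')
Step 1: DCXCX  (2 'C')
Step 2: DCXXCXX  (2 'C')


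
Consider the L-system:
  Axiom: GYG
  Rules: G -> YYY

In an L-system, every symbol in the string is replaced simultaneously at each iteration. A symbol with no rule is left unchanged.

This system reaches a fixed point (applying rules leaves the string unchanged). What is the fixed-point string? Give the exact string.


Step 0: GYG
Step 1: YYYYYYY
Step 2: YYYYYYY  (unchanged — fixed point at step 1)

Answer: YYYYYYY


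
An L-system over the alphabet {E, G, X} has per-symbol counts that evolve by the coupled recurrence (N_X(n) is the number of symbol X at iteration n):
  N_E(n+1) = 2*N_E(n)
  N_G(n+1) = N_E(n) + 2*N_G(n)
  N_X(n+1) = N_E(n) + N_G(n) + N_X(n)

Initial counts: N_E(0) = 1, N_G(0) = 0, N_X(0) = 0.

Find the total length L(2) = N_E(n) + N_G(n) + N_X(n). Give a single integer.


Answer: 12

Derivation:
Step 0: N_E=1, N_G=0, N_X=0, L=1
Step 1: N_E=2, N_G=1, N_X=1, L=4
Step 2: N_E=4, N_G=4, N_X=4, L=12


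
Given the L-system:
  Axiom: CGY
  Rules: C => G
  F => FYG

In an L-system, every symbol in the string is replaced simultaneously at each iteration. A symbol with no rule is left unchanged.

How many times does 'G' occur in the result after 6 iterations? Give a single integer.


Answer: 2

Derivation:
Step 0: CGY  (1 'G')
Step 1: GGY  (2 'G')
Step 2: GGY  (2 'G')
Step 3: GGY  (2 'G')
Step 4: GGY  (2 'G')
Step 5: GGY  (2 'G')
Step 6: GGY  (2 'G')


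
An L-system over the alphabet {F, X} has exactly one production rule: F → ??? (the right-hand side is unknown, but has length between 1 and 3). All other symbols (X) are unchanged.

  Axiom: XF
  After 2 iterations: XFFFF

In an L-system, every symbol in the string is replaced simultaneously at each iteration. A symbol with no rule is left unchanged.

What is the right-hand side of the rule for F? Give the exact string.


Answer: FF

Derivation:
Trying F → FF:
  Step 0: XF
  Step 1: XFF
  Step 2: XFFFF
Matches the given result.


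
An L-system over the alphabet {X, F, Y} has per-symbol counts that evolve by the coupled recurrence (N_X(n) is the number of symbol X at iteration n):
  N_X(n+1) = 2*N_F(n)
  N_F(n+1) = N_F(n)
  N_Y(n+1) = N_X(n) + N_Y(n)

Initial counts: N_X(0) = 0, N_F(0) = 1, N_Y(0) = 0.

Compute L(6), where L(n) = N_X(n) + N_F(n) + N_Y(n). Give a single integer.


Answer: 13

Derivation:
Step 0: N_X=0, N_F=1, N_Y=0, L=1
Step 1: N_X=2, N_F=1, N_Y=0, L=3
Step 2: N_X=2, N_F=1, N_Y=2, L=5
Step 3: N_X=2, N_F=1, N_Y=4, L=7
Step 4: N_X=2, N_F=1, N_Y=6, L=9
Step 5: N_X=2, N_F=1, N_Y=8, L=11
Step 6: N_X=2, N_F=1, N_Y=10, L=13


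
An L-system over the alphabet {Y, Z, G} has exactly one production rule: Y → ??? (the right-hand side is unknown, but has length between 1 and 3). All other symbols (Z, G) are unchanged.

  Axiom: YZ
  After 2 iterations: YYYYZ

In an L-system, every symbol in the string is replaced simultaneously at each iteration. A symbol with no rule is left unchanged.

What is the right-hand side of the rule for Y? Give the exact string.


Trying Y → YY:
  Step 0: YZ
  Step 1: YYZ
  Step 2: YYYYZ
Matches the given result.

Answer: YY


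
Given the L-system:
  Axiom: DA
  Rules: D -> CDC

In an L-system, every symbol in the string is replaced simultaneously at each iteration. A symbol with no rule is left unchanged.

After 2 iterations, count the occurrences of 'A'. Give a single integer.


Step 0: DA  (1 'A')
Step 1: CDCA  (1 'A')
Step 2: CCDCCA  (1 'A')

Answer: 1


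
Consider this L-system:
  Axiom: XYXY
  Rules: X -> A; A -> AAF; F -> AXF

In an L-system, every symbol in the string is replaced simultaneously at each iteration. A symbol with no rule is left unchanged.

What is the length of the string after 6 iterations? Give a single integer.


Step 0: length = 4
Step 1: length = 4
Step 2: length = 8
Step 3: length = 20
Step 4: length = 52
Step 5: length = 140
Step 6: length = 384

Answer: 384


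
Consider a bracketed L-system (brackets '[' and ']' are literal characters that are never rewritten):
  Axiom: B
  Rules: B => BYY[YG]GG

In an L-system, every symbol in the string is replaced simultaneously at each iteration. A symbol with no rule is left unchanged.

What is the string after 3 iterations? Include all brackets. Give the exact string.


Step 0: B
Step 1: BYY[YG]GG
Step 2: BYY[YG]GGYY[YG]GG
Step 3: BYY[YG]GGYY[YG]GGYY[YG]GG

Answer: BYY[YG]GGYY[YG]GGYY[YG]GG


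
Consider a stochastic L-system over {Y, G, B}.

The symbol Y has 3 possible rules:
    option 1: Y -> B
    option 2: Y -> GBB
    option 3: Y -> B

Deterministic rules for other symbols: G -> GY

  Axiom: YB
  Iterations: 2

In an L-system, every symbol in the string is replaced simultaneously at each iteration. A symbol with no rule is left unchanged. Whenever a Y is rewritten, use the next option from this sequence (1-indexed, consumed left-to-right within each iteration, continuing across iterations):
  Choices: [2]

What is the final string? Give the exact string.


Answer: GYBBB

Derivation:
Step 0: YB
Step 1: GBBB  (used choices [2])
Step 2: GYBBB  (used choices [])


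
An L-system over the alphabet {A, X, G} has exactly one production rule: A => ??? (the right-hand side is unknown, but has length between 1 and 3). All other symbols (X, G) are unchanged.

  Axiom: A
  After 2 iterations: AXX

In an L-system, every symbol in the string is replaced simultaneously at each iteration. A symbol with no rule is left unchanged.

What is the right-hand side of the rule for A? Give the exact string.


Trying A => AX:
  Step 0: A
  Step 1: AX
  Step 2: AXX
Matches the given result.

Answer: AX


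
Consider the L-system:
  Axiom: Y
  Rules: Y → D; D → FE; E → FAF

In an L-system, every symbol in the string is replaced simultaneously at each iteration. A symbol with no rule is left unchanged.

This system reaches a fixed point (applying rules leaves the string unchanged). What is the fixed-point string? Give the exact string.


Step 0: Y
Step 1: D
Step 2: FE
Step 3: FFAF
Step 4: FFAF  (unchanged — fixed point at step 3)

Answer: FFAF


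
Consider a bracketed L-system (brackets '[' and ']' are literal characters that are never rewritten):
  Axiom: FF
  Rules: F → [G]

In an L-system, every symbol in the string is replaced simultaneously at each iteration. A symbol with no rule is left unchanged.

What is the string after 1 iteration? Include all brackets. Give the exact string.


Step 0: FF
Step 1: [G][G]

Answer: [G][G]


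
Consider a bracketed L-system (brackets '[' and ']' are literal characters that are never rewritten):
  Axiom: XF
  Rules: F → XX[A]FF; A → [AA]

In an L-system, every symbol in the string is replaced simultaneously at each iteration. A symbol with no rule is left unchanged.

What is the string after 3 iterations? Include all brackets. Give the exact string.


Step 0: XF
Step 1: XXX[A]FF
Step 2: XXX[[AA]]XX[A]FFXX[A]FF
Step 3: XXX[[[AA][AA]]]XX[[AA]]XX[A]FFXX[A]FFXX[[AA]]XX[A]FFXX[A]FF

Answer: XXX[[[AA][AA]]]XX[[AA]]XX[A]FFXX[A]FFXX[[AA]]XX[A]FFXX[A]FF


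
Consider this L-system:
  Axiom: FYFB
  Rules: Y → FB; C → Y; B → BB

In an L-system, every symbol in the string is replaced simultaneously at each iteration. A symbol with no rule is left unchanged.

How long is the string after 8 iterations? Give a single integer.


Answer: 387

Derivation:
Step 0: length = 4
Step 1: length = 6
Step 2: length = 9
Step 3: length = 15
Step 4: length = 27
Step 5: length = 51
Step 6: length = 99
Step 7: length = 195
Step 8: length = 387


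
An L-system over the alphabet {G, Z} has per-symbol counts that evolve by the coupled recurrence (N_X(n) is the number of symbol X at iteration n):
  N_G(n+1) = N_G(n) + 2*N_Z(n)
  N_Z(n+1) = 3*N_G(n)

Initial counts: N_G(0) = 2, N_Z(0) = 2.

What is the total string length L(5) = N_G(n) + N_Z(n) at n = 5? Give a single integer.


Step 0: N_G=2, N_Z=2, L=4
Step 1: N_G=6, N_Z=6, L=12
Step 2: N_G=18, N_Z=18, L=36
Step 3: N_G=54, N_Z=54, L=108
Step 4: N_G=162, N_Z=162, L=324
Step 5: N_G=486, N_Z=486, L=972

Answer: 972


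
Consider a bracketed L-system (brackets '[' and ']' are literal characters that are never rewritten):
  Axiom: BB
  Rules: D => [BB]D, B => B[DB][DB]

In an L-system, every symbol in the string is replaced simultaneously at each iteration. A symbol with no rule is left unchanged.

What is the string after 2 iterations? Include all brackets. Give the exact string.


Answer: B[DB][DB][[BB]DB[DB][DB]][[BB]DB[DB][DB]]B[DB][DB][[BB]DB[DB][DB]][[BB]DB[DB][DB]]

Derivation:
Step 0: BB
Step 1: B[DB][DB]B[DB][DB]
Step 2: B[DB][DB][[BB]DB[DB][DB]][[BB]DB[DB][DB]]B[DB][DB][[BB]DB[DB][DB]][[BB]DB[DB][DB]]


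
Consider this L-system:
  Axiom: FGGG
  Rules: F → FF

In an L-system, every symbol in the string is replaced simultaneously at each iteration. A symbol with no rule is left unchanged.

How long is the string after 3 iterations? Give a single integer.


Answer: 11

Derivation:
Step 0: length = 4
Step 1: length = 5
Step 2: length = 7
Step 3: length = 11


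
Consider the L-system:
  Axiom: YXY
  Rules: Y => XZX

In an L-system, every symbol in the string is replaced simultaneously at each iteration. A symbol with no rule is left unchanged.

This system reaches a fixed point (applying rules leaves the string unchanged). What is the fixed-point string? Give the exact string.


Answer: XZXXXZX

Derivation:
Step 0: YXY
Step 1: XZXXXZX
Step 2: XZXXXZX  (unchanged — fixed point at step 1)


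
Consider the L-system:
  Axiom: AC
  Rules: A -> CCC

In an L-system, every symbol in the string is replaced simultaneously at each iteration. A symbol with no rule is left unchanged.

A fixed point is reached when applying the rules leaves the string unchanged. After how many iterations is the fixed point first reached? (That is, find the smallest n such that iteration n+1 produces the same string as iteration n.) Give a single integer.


Step 0: AC
Step 1: CCCC
Step 2: CCCC  (unchanged — fixed point at step 1)

Answer: 1


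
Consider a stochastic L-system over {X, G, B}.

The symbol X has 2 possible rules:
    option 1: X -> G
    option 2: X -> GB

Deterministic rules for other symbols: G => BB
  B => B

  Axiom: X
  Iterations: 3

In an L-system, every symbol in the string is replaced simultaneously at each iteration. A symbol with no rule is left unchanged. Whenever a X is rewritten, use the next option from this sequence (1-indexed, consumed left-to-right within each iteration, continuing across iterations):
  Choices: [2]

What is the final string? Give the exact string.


Answer: BBB

Derivation:
Step 0: X
Step 1: GB  (used choices [2])
Step 2: BBB  (used choices [])
Step 3: BBB  (used choices [])


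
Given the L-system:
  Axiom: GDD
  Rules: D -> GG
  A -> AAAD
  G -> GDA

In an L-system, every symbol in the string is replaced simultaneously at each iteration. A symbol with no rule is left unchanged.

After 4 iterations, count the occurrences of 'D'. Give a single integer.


Step 0: GDD  (2 'D')
Step 1: GDAGGGG  (1 'D')
Step 2: GDAGGAAADGDAGDAGDAGDA  (6 'D')
Step 3: GDAGGAAADGDAGDAAAADAAADAAADGGGDAGGAAADGDAGGAAADGDAGGAAADGDAGGAAAD  (15 'D')
Step 4: GDAGGAAADGDAGDAAAADAAADAAADGGGDAGGAAADGDAGGAAADAAADAAADAAADGGAAADAAADAAADGGAAADAAADAAADGGGDAGDAGDAGGAAADGDAGDAAAADAAADAAADGGGDAGGAAADGDAGDAAAADAAADAAADGGGDAGGAAADGDAGDAAAADAAADAAADGGGDAGGAAADGDAGDAAAADAAADAAADGG  (50 'D')

Answer: 50


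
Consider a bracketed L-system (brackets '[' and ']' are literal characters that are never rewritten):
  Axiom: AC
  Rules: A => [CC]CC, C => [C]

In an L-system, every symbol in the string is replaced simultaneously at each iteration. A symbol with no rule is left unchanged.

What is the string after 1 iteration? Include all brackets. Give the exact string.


Answer: [CC]CC[C]

Derivation:
Step 0: AC
Step 1: [CC]CC[C]


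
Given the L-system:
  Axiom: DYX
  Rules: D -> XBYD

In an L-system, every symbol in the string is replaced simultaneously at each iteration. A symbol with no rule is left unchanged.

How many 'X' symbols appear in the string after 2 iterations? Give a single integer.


Step 0: DYX  (1 'X')
Step 1: XBYDYX  (2 'X')
Step 2: XBYXBYDYX  (3 'X')

Answer: 3


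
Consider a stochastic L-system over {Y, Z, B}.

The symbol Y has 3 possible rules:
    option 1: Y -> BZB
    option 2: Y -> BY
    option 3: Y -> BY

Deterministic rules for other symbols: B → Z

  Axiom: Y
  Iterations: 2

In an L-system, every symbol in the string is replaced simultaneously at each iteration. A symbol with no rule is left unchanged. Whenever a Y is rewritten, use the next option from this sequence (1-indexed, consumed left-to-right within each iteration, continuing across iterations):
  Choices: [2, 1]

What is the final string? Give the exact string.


Step 0: Y
Step 1: BY  (used choices [2])
Step 2: ZBZB  (used choices [1])

Answer: ZBZB


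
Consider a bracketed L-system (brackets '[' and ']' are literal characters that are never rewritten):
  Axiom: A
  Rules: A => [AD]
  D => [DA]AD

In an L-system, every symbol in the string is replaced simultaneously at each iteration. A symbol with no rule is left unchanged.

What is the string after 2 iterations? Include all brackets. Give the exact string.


Step 0: A
Step 1: [AD]
Step 2: [[AD][DA]AD]

Answer: [[AD][DA]AD]


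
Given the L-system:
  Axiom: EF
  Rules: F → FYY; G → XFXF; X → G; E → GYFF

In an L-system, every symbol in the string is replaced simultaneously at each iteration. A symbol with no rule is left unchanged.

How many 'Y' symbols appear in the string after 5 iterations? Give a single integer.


Step 0: EF  (0 'Y')
Step 1: GYFFFYY  (3 'Y')
Step 2: XFXFYFYYFYYFYYYY  (9 'Y')
Step 3: GFYYGFYYYFYYYYFYYYYFYYYYYY  (19 'Y')
Step 4: XFXFFYYYYXFXFFYYYYYFYYYYYYFYYYYYYFYYYYYYYY  (29 'Y')
Step 5: GFYYGFYYFYYYYYYGFYYGFYYFYYYYYYYFYYYYYYYYFYYYYYYYYFYYYYYYYYYY  (47 'Y')

Answer: 47


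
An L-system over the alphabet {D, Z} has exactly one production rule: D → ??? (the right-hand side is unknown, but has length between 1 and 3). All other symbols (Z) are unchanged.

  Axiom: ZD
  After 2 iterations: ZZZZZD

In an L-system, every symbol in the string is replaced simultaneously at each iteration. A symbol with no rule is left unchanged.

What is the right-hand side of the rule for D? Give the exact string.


Answer: ZZD

Derivation:
Trying D → ZZD:
  Step 0: ZD
  Step 1: ZZZD
  Step 2: ZZZZZD
Matches the given result.


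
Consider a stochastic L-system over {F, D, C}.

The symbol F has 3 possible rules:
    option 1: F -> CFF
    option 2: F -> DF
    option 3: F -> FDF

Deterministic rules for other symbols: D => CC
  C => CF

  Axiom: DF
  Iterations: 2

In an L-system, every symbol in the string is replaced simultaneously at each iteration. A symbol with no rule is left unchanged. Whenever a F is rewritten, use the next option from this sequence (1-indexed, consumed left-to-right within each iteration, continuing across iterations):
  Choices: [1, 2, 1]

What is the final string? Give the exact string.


Step 0: DF
Step 1: CCCFF  (used choices [1])
Step 2: CFCFCFDFCFF  (used choices [2, 1])

Answer: CFCFCFDFCFF


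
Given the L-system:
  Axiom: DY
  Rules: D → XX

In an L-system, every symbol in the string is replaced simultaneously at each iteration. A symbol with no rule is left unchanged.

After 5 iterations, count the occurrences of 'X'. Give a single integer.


Answer: 2

Derivation:
Step 0: DY  (0 'X')
Step 1: XXY  (2 'X')
Step 2: XXY  (2 'X')
Step 3: XXY  (2 'X')
Step 4: XXY  (2 'X')
Step 5: XXY  (2 'X')


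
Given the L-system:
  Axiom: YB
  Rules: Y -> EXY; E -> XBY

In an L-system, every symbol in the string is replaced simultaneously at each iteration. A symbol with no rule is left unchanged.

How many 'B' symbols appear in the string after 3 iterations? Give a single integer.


Step 0: YB  (1 'B')
Step 1: EXYB  (1 'B')
Step 2: XBYXEXYB  (2 'B')
Step 3: XBEXYXXBYXEXYB  (3 'B')

Answer: 3


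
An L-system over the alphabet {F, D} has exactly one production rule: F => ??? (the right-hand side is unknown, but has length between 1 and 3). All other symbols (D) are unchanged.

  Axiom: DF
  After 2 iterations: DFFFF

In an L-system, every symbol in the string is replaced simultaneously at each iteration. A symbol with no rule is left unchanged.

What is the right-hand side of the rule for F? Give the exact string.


Trying F => FF:
  Step 0: DF
  Step 1: DFF
  Step 2: DFFFF
Matches the given result.

Answer: FF


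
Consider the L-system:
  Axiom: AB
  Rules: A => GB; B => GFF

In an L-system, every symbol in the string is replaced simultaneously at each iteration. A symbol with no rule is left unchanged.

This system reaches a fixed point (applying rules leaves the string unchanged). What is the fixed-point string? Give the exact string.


Step 0: AB
Step 1: GBGFF
Step 2: GGFFGFF
Step 3: GGFFGFF  (unchanged — fixed point at step 2)

Answer: GGFFGFF


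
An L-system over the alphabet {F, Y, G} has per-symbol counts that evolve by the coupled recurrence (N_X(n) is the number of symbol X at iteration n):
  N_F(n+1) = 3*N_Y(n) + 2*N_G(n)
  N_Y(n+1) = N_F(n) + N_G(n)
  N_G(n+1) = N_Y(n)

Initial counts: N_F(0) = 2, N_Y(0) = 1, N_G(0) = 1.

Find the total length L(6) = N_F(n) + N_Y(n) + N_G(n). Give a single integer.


Step 0: N_F=2, N_Y=1, N_G=1, L=4
Step 1: N_F=5, N_Y=3, N_G=1, L=9
Step 2: N_F=11, N_Y=6, N_G=3, L=20
Step 3: N_F=24, N_Y=14, N_G=6, L=44
Step 4: N_F=54, N_Y=30, N_G=14, L=98
Step 5: N_F=118, N_Y=68, N_G=30, L=216
Step 6: N_F=264, N_Y=148, N_G=68, L=480

Answer: 480


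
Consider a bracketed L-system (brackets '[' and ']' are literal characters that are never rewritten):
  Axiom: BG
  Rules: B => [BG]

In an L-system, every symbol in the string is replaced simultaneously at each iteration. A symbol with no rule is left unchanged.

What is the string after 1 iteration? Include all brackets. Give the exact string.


Answer: [BG]G

Derivation:
Step 0: BG
Step 1: [BG]G


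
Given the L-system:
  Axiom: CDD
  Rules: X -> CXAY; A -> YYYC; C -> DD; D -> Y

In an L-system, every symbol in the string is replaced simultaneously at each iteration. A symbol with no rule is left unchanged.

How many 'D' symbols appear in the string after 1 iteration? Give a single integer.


Step 0: CDD  (2 'D')
Step 1: DDYY  (2 'D')

Answer: 2


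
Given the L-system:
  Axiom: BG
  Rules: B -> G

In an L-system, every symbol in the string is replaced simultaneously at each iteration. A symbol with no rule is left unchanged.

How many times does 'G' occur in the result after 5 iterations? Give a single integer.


Step 0: BG  (1 'G')
Step 1: GG  (2 'G')
Step 2: GG  (2 'G')
Step 3: GG  (2 'G')
Step 4: GG  (2 'G')
Step 5: GG  (2 'G')

Answer: 2


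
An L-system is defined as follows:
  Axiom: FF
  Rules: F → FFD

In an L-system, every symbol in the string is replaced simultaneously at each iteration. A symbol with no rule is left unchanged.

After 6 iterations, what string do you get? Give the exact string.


Answer: FFDFFDDFFDFFDDDFFDFFDDFFDFFDDDDFFDFFDDFFDFFDDDFFDFFDDFFDFFDDDDDFFDFFDDFFDFFDDDFFDFFDDFFDFFDDDDFFDFFDDFFDFFDDDFFDFFDDFFDFFDDDDDDFFDFFDDFFDFFDDDFFDFFDDFFDFFDDDDFFDFFDDFFDFFDDDFFDFFDDFFDFFDDDDDFFDFFDDFFDFFDDDFFDFFDDFFDFFDDDDFFDFFDDFFDFFDDDFFDFFDDFFDFFDDDDDD

Derivation:
Step 0: FF
Step 1: FFDFFD
Step 2: FFDFFDDFFDFFDD
Step 3: FFDFFDDFFDFFDDDFFDFFDDFFDFFDDD
Step 4: FFDFFDDFFDFFDDDFFDFFDDFFDFFDDDDFFDFFDDFFDFFDDDFFDFFDDFFDFFDDDD
Step 5: FFDFFDDFFDFFDDDFFDFFDDFFDFFDDDDFFDFFDDFFDFFDDDFFDFFDDFFDFFDDDDDFFDFFDDFFDFFDDDFFDFFDDFFDFFDDDDFFDFFDDFFDFFDDDFFDFFDDFFDFFDDDDD
Step 6: FFDFFDDFFDFFDDDFFDFFDDFFDFFDDDDFFDFFDDFFDFFDDDFFDFFDDFFDFFDDDDDFFDFFDDFFDFFDDDFFDFFDDFFDFFDDDDFFDFFDDFFDFFDDDFFDFFDDFFDFFDDDDDDFFDFFDDFFDFFDDDFFDFFDDFFDFFDDDDFFDFFDDFFDFFDDDFFDFFDDFFDFFDDDDDFFDFFDDFFDFFDDDFFDFFDDFFDFFDDDDFFDFFDDFFDFFDDDFFDFFDDFFDFFDDDDDD


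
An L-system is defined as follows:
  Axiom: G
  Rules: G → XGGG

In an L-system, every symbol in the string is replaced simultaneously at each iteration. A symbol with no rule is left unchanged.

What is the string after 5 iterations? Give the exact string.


Answer: XXXXXGGGXGGGXGGGXXGGGXGGGXGGGXXGGGXGGGXGGGXXXGGGXGGGXGGGXXGGGXGGGXGGGXXGGGXGGGXGGGXXXGGGXGGGXGGGXXGGGXGGGXGGGXXGGGXGGGXGGGXXXXGGGXGGGXGGGXXGGGXGGGXGGGXXGGGXGGGXGGGXXXGGGXGGGXGGGXXGGGXGGGXGGGXXGGGXGGGXGGGXXXGGGXGGGXGGGXXGGGXGGGXGGGXXGGGXGGGXGGGXXXXGGGXGGGXGGGXXGGGXGGGXGGGXXGGGXGGGXGGGXXXGGGXGGGXGGGXXGGGXGGGXGGGXXGGGXGGGXGGGXXXGGGXGGGXGGGXXGGGXGGGXGGGXXGGGXGGGXGGG

Derivation:
Step 0: G
Step 1: XGGG
Step 2: XXGGGXGGGXGGG
Step 3: XXXGGGXGGGXGGGXXGGGXGGGXGGGXXGGGXGGGXGGG
Step 4: XXXXGGGXGGGXGGGXXGGGXGGGXGGGXXGGGXGGGXGGGXXXGGGXGGGXGGGXXGGGXGGGXGGGXXGGGXGGGXGGGXXXGGGXGGGXGGGXXGGGXGGGXGGGXXGGGXGGGXGGG
Step 5: XXXXXGGGXGGGXGGGXXGGGXGGGXGGGXXGGGXGGGXGGGXXXGGGXGGGXGGGXXGGGXGGGXGGGXXGGGXGGGXGGGXXXGGGXGGGXGGGXXGGGXGGGXGGGXXGGGXGGGXGGGXXXXGGGXGGGXGGGXXGGGXGGGXGGGXXGGGXGGGXGGGXXXGGGXGGGXGGGXXGGGXGGGXGGGXXGGGXGGGXGGGXXXGGGXGGGXGGGXXGGGXGGGXGGGXXGGGXGGGXGGGXXXXGGGXGGGXGGGXXGGGXGGGXGGGXXGGGXGGGXGGGXXXGGGXGGGXGGGXXGGGXGGGXGGGXXGGGXGGGXGGGXXXGGGXGGGXGGGXXGGGXGGGXGGGXXGGGXGGGXGGG


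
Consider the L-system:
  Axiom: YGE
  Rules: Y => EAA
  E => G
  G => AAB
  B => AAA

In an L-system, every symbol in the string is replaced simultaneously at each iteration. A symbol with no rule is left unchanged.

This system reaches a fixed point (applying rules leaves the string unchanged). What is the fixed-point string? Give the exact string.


Answer: AAAAAAAAAAAAAAAAA

Derivation:
Step 0: YGE
Step 1: EAAAABG
Step 2: GAAAAAAAAAB
Step 3: AABAAAAAAAAAAAA
Step 4: AAAAAAAAAAAAAAAAA
Step 5: AAAAAAAAAAAAAAAAA  (unchanged — fixed point at step 4)


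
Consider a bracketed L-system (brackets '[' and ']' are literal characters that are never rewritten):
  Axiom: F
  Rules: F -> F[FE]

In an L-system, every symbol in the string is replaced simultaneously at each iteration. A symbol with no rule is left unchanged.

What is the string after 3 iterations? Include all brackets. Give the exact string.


Step 0: F
Step 1: F[FE]
Step 2: F[FE][F[FE]E]
Step 3: F[FE][F[FE]E][F[FE][F[FE]E]E]

Answer: F[FE][F[FE]E][F[FE][F[FE]E]E]


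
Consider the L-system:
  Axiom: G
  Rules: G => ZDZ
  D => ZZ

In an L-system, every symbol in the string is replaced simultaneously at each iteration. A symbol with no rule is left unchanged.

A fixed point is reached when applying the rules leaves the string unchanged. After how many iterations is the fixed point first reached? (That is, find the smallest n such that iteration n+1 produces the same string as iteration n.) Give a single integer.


Answer: 2

Derivation:
Step 0: G
Step 1: ZDZ
Step 2: ZZZZ
Step 3: ZZZZ  (unchanged — fixed point at step 2)


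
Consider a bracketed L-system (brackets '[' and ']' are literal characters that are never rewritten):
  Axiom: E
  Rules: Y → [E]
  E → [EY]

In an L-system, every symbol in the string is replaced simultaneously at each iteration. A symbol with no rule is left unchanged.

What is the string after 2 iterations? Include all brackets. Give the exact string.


Step 0: E
Step 1: [EY]
Step 2: [[EY][E]]

Answer: [[EY][E]]


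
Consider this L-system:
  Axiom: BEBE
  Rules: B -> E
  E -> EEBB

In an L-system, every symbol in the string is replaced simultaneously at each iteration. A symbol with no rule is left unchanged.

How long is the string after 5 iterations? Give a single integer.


Step 0: length = 4
Step 1: length = 10
Step 2: length = 28
Step 3: length = 76
Step 4: length = 208
Step 5: length = 568

Answer: 568


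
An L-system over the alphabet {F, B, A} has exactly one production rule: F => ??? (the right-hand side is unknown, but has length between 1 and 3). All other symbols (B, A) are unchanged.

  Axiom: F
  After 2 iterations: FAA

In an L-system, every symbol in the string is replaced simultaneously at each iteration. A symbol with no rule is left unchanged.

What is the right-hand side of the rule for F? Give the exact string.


Trying F => FA:
  Step 0: F
  Step 1: FA
  Step 2: FAA
Matches the given result.

Answer: FA


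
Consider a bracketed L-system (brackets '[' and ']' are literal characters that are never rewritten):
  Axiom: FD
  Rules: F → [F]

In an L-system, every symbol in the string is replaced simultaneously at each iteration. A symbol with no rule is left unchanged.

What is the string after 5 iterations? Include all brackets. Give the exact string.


Step 0: FD
Step 1: [F]D
Step 2: [[F]]D
Step 3: [[[F]]]D
Step 4: [[[[F]]]]D
Step 5: [[[[[F]]]]]D

Answer: [[[[[F]]]]]D


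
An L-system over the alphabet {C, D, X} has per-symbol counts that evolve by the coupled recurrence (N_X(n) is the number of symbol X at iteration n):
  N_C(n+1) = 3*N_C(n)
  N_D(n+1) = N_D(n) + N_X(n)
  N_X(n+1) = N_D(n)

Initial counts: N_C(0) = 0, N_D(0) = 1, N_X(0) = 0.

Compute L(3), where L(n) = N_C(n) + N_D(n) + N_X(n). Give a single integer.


Step 0: N_C=0, N_D=1, N_X=0, L=1
Step 1: N_C=0, N_D=1, N_X=1, L=2
Step 2: N_C=0, N_D=2, N_X=1, L=3
Step 3: N_C=0, N_D=3, N_X=2, L=5

Answer: 5


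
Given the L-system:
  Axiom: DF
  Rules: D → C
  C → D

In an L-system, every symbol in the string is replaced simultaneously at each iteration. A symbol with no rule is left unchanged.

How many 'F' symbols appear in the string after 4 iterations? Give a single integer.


Step 0: DF  (1 'F')
Step 1: CF  (1 'F')
Step 2: DF  (1 'F')
Step 3: CF  (1 'F')
Step 4: DF  (1 'F')

Answer: 1


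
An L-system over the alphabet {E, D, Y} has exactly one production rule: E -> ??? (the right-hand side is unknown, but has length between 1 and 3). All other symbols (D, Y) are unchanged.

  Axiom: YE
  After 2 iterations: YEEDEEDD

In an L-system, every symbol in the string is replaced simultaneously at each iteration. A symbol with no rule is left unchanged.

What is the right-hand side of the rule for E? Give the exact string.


Trying E -> EED:
  Step 0: YE
  Step 1: YEED
  Step 2: YEEDEEDD
Matches the given result.

Answer: EED


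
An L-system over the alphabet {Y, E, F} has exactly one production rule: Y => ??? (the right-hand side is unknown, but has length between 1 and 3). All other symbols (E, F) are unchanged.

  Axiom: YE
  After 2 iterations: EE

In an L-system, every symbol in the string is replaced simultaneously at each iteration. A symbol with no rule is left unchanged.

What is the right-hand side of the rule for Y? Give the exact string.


Trying Y => E:
  Step 0: YE
  Step 1: EE
  Step 2: EE
Matches the given result.

Answer: E


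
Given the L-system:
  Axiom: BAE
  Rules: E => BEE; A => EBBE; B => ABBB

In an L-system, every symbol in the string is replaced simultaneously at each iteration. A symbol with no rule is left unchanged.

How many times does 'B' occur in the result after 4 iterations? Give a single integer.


Answer: 362

Derivation:
Step 0: BAE  (1 'B')
Step 1: ABBBEBBEBEE  (6 'B')
Step 2: EBBEABBBABBBABBBBEEABBBABBBBEEABBBBEEBEE  (24 'B')
Step 3: BEEABBBABBBBEEEBBEABBBABBBABBBEBBEABBBABBBABBBEBBEABBBABBBABBBABBBBEEBEEEBBEABBBABBBABBBEBBEABBBABBBABBBABBBBEEBEEEBBEABBBABBBABBBABBBBEEBEEABBBBEEBEE  (94 'B')
Step 4: ABBBBEEBEEEBBEABBBABBBABBBEBBEABBBABBBABBBABBBBEEBEEBEEABBBABBBBEEEBBEABBBABBBABBBEBBEABBBABBBABBBEBBEABBBABBBABBBBEEABBBABBBBEEEBBEABBBABBBABBBEBBEABBBABBBABBBEBBEABBBABBBABBBBEEABBBABBBBEEEBBEABBBABBBABBBEBBEABBBABBBABBBEBBEABBBABBBABBBEBBEABBBABBBABBBABBBBEEBEEABBBBEEBEEBEEABBBABBBBEEEBBEABBBABBBABBBEBBEABBBABBBABBBEBBEABBBABBBABBBBEEABBBABBBBEEEBBEABBBABBBABBBEBBEABBBABBBABBBEBBEABBBABBBABBBEBBEABBBABBBABBBABBBBEEBEEABBBBEEBEEBEEABBBABBBBEEEBBEABBBABBBABBBEBBEABBBABBBABBBEBBEABBBABBBABBBEBBEABBBABBBABBBABBBBEEBEEABBBBEEBEEEBBEABBBABBBABBBABBBBEEBEEABBBBEEBEE  (362 'B')


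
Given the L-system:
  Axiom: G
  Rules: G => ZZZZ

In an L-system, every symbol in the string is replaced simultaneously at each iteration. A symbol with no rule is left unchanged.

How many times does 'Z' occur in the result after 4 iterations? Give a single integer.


Answer: 4

Derivation:
Step 0: G  (0 'Z')
Step 1: ZZZZ  (4 'Z')
Step 2: ZZZZ  (4 'Z')
Step 3: ZZZZ  (4 'Z')
Step 4: ZZZZ  (4 'Z')


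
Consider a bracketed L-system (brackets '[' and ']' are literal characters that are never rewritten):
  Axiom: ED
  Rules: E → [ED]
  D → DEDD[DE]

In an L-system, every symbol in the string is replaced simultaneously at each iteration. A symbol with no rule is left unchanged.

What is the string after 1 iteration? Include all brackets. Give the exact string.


Step 0: ED
Step 1: [ED]DEDD[DE]

Answer: [ED]DEDD[DE]


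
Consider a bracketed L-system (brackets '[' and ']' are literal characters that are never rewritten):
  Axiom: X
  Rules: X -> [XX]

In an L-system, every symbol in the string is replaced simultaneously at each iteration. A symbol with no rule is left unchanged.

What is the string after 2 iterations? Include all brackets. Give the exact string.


Step 0: X
Step 1: [XX]
Step 2: [[XX][XX]]

Answer: [[XX][XX]]


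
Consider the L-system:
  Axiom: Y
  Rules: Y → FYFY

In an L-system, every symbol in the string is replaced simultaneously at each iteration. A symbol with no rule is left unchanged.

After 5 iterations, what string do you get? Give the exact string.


Step 0: Y
Step 1: FYFY
Step 2: FFYFYFFYFY
Step 3: FFFYFYFFYFYFFFYFYFFYFY
Step 4: FFFFYFYFFYFYFFFYFYFFYFYFFFFYFYFFYFYFFFYFYFFYFY
Step 5: FFFFFYFYFFYFYFFFYFYFFYFYFFFFYFYFFYFYFFFYFYFFYFYFFFFFYFYFFYFYFFFYFYFFYFYFFFFYFYFFYFYFFFYFYFFYFY

Answer: FFFFFYFYFFYFYFFFYFYFFYFYFFFFYFYFFYFYFFFYFYFFYFYFFFFFYFYFFYFYFFFYFYFFYFYFFFFYFYFFYFYFFFYFYFFYFY


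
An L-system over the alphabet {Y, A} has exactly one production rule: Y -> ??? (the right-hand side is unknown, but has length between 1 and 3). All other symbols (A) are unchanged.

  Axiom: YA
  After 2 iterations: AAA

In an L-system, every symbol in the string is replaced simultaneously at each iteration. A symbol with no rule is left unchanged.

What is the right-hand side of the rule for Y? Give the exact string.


Answer: AA

Derivation:
Trying Y -> AA:
  Step 0: YA
  Step 1: AAA
  Step 2: AAA
Matches the given result.


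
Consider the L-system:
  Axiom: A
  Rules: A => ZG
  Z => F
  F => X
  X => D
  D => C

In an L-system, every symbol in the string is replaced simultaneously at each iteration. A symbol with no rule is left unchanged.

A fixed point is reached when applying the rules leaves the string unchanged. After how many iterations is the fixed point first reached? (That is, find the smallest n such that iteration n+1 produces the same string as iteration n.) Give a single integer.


Answer: 5

Derivation:
Step 0: A
Step 1: ZG
Step 2: FG
Step 3: XG
Step 4: DG
Step 5: CG
Step 6: CG  (unchanged — fixed point at step 5)


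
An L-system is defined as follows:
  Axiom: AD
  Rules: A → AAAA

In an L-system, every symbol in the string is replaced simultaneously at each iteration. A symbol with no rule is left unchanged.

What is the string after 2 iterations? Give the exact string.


Step 0: AD
Step 1: AAAAD
Step 2: AAAAAAAAAAAAAAAAD

Answer: AAAAAAAAAAAAAAAAD


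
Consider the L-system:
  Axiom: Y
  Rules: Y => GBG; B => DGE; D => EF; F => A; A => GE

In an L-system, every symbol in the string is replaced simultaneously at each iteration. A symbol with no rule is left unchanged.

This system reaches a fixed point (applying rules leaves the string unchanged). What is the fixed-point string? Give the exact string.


Answer: GEGEGEG

Derivation:
Step 0: Y
Step 1: GBG
Step 2: GDGEG
Step 3: GEFGEG
Step 4: GEAGEG
Step 5: GEGEGEG
Step 6: GEGEGEG  (unchanged — fixed point at step 5)


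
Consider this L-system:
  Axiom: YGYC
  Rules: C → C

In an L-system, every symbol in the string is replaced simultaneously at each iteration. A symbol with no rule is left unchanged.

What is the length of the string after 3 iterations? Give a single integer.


Step 0: length = 4
Step 1: length = 4
Step 2: length = 4
Step 3: length = 4

Answer: 4


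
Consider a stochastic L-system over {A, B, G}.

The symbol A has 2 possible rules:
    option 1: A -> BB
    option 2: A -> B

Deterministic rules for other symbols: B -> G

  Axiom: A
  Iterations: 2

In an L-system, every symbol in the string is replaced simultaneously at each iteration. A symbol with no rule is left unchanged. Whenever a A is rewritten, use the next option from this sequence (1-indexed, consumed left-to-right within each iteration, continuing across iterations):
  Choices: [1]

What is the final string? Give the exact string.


Answer: GG

Derivation:
Step 0: A
Step 1: BB  (used choices [1])
Step 2: GG  (used choices [])


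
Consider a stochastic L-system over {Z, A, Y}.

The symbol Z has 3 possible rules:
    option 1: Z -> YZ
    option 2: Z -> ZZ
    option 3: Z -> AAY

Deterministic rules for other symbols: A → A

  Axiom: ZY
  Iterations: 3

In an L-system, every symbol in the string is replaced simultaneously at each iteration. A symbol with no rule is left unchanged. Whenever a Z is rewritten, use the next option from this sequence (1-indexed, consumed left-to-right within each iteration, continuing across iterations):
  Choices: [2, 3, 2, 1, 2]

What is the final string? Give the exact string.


Step 0: ZY
Step 1: ZZY  (used choices [2])
Step 2: AAYZZY  (used choices [3, 2])
Step 3: AAYYZZZY  (used choices [1, 2])

Answer: AAYYZZZY


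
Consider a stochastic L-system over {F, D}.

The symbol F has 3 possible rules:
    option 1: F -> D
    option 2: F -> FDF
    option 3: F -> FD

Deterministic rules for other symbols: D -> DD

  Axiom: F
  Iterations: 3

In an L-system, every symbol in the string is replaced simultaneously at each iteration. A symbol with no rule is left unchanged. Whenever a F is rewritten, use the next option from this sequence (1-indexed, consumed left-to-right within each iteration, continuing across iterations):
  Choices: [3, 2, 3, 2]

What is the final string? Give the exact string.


Step 0: F
Step 1: FD  (used choices [3])
Step 2: FDFDD  (used choices [2])
Step 3: FDDDFDFDDDD  (used choices [3, 2])

Answer: FDDDFDFDDDD


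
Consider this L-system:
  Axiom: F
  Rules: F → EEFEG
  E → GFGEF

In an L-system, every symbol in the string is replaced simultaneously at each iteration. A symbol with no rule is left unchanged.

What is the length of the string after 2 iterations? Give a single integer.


Step 0: length = 1
Step 1: length = 5
Step 2: length = 21

Answer: 21


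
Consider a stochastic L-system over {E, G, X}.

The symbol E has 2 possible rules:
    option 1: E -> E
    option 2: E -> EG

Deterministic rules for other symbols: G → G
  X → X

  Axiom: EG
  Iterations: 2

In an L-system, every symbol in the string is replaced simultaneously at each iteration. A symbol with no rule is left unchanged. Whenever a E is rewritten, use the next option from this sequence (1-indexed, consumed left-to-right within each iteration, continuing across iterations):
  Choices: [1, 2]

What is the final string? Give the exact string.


Step 0: EG
Step 1: EG  (used choices [1])
Step 2: EGG  (used choices [2])

Answer: EGG


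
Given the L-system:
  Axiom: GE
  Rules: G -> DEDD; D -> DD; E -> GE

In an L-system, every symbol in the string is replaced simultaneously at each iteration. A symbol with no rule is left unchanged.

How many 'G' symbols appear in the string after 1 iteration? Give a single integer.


Step 0: GE  (1 'G')
Step 1: DEDDGE  (1 'G')

Answer: 1


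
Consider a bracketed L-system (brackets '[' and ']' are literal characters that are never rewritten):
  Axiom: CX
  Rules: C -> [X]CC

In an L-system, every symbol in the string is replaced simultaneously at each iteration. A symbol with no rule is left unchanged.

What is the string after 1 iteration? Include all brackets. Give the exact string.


Answer: [X]CCX

Derivation:
Step 0: CX
Step 1: [X]CCX


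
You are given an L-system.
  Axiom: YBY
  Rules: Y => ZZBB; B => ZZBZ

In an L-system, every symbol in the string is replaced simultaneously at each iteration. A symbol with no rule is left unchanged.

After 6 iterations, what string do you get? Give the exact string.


Answer: ZZZZZZZZZZZZBZZZZZZZZZZZZZZZBZZZZZZZZZZZZZZZZZBZZZZZZZZZZZZZZZZZZBZZZZZZZZZZZZZZZBZZZZZ

Derivation:
Step 0: YBY
Step 1: ZZBBZZBZZZBB
Step 2: ZZZZBZZZBZZZZZBZZZZZZBZZZBZ
Step 3: ZZZZZZBZZZZZZBZZZZZZZZBZZZZZZZZZBZZZZZZBZZ
Step 4: ZZZZZZZZBZZZZZZZZZBZZZZZZZZZZZBZZZZZZZZZZZZBZZZZZZZZZBZZZ
Step 5: ZZZZZZZZZZBZZZZZZZZZZZZBZZZZZZZZZZZZZZBZZZZZZZZZZZZZZZBZZZZZZZZZZZZBZZZZ
Step 6: ZZZZZZZZZZZZBZZZZZZZZZZZZZZZBZZZZZZZZZZZZZZZZZBZZZZZZZZZZZZZZZZZZBZZZZZZZZZZZZZZZBZZZZZ


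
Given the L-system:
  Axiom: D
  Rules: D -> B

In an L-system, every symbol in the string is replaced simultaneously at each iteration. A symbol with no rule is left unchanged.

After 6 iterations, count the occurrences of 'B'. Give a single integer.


Step 0: D  (0 'B')
Step 1: B  (1 'B')
Step 2: B  (1 'B')
Step 3: B  (1 'B')
Step 4: B  (1 'B')
Step 5: B  (1 'B')
Step 6: B  (1 'B')

Answer: 1
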